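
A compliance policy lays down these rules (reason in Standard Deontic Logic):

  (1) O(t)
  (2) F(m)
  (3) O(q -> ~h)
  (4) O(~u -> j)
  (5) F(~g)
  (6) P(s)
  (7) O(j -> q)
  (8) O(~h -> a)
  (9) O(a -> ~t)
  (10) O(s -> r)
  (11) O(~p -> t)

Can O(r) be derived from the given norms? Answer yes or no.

Premise 10 is O(s -> r), but O(s) is not derivable from the premises (the permission P(s) asserts only ~O(~s), not O(s)), so it does not yield O(r).
No other premise forces O(r). An ideal world satisfying every premise can still have r false, so O(r) is not derivable.

No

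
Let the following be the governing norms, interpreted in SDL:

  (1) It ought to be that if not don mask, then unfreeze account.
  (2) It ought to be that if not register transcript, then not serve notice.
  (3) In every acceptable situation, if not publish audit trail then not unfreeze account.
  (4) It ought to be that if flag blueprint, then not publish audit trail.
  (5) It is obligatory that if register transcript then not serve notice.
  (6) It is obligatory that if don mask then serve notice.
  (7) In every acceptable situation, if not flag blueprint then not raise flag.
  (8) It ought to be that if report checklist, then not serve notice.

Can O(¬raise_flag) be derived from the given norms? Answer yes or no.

By case analysis on ¬register_transcript: premise 2 gives O(¬register_transcript → ¬serve_notice) and premise 5 gives O(register_transcript → ¬serve_notice), so O(¬serve_notice) either way.
Premise 6 is O(don_mask → serve_notice); contrapositively O(¬serve_notice → ¬don_mask). Since O(¬serve_notice) holds, K gives O(¬don_mask).
Applying K to premise 1 (O(¬don_mask → unfreeze_account)) and O(¬don_mask) yields O(unfreeze_account).
Premise 3 is O(¬publish_audit_trail → ¬unfreeze_account); contrapositively O(unfreeze_account → publish_audit_trail). Since O(unfreeze_account) holds, K gives O(publish_audit_trail).
Premise 4, O(flag_blueprint → ¬publish_audit_trail), contraposes to O(publish_audit_trail → ¬flag_blueprint); with O(publish_audit_trail) we get O(¬flag_blueprint).
Premise 7 is O(¬flag_blueprint → ¬raise_flag); since O(¬flag_blueprint), deontic closure gives O(¬raise_flag).
Premise 8 does not contribute to this derivation.
So O(¬raise_flag) follows.

Yes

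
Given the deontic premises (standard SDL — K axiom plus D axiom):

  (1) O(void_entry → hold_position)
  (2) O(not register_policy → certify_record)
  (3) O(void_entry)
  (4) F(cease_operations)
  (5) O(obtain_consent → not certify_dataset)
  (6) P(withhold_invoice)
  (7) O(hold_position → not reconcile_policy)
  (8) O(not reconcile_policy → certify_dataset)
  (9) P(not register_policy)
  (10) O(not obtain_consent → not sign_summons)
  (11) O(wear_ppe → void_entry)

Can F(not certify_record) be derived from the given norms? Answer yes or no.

No

Premise 2 is O(not register_policy → certify_record), but O(not register_policy) is not derivable from the premises (the permission P(not register_policy) asserts only not O(register_policy), not O(not register_policy)), so it does not yield O(certify_record).
No other premise forces O(certify_record). An ideal world satisfying every premise can still have not certify_record true, so F(not certify_record) is not derivable.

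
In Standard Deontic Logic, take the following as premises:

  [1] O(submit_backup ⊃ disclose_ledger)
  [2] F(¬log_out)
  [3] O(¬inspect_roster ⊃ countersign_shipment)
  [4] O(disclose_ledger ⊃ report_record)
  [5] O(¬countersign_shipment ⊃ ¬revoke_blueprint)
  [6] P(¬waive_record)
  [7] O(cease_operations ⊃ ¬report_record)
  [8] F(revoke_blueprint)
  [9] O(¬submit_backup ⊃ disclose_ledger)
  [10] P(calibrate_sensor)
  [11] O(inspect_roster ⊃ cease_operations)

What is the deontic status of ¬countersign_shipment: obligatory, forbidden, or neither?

By case analysis on submit_backup: premise 1 gives O(submit_backup ⊃ disclose_ledger) and premise 9 gives O(¬submit_backup ⊃ disclose_ledger), so O(disclose_ledger) either way.
Premise 4 is O(disclose_ledger ⊃ report_record); since O(disclose_ledger), deontic closure gives O(report_record).
Premise 7 is O(cease_operations ⊃ ¬report_record); contrapositively O(report_record ⊃ ¬cease_operations). Since O(report_record) holds, K gives O(¬cease_operations).
Premise 11 is O(inspect_roster ⊃ cease_operations); contrapositively O(¬cease_operations ⊃ ¬inspect_roster). Since O(¬cease_operations) holds, K gives O(¬inspect_roster).
From O(¬inspect_roster) and premise 3, O(¬inspect_roster ⊃ countersign_shipment), we obtain O(countersign_shipment).
Premises 2, 5, 6, 8, 10 do not contribute to this derivation.
Thus O(countersign_shipment), which is F(¬countersign_shipment): ¬countersign_shipment is forbidden.

Forbidden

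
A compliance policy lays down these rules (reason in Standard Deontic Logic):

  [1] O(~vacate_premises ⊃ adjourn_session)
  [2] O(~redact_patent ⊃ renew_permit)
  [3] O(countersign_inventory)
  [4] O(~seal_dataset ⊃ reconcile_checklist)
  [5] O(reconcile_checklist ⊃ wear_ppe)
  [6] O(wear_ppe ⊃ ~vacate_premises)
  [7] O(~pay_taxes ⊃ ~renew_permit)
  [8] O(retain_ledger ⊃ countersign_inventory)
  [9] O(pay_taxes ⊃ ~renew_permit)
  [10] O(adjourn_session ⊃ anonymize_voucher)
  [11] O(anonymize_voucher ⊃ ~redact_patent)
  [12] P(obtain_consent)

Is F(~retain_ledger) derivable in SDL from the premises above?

No

Premise 8 is O(retain_ledger ⊃ countersign_inventory); even if O(countersign_inventory) held, inferring O(retain_ledger) would be affirming the consequent — invalid.
No other premise forces O(retain_ledger). An ideal world satisfying every premise can still have ~retain_ledger true, so F(~retain_ledger) is not derivable.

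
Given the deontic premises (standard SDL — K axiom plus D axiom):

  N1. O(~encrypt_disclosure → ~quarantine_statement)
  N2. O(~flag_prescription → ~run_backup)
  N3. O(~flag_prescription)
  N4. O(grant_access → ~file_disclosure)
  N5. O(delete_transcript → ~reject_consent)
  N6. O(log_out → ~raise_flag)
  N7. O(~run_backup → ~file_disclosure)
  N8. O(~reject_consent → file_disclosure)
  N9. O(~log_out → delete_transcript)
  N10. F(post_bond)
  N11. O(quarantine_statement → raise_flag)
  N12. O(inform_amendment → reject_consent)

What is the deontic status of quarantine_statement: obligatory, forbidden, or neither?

Premise 3 gives O(~flag_prescription).
With premise 2, O(~flag_prescription → ~run_backup), the K-axiom yields O(~run_backup).
With premise 7, O(~run_backup → ~file_disclosure), the K-axiom yields O(~file_disclosure).
The contrapositive of premise 8 (O(~reject_consent → file_disclosure)) is O(~file_disclosure → reject_consent), and O(~file_disclosure) is already established, so O(reject_consent).
Premise 5, O(delete_transcript → ~reject_consent), contraposes to O(reject_consent → ~delete_transcript); with O(reject_consent) we get O(~delete_transcript).
Premise 9, O(~log_out → delete_transcript), contraposes to O(~delete_transcript → log_out); with O(~delete_transcript) we get O(log_out).
With premise 6, O(log_out → ~raise_flag), the K-axiom yields O(~raise_flag).
Premise 11, O(quarantine_statement → raise_flag), contraposes to O(~raise_flag → ~quarantine_statement); with O(~raise_flag) we get O(~quarantine_statement).
Premises 1, 4, 10, 12 do not contribute to this derivation.
Thus O(~quarantine_statement), which is F(quarantine_statement): quarantine_statement is forbidden.

Forbidden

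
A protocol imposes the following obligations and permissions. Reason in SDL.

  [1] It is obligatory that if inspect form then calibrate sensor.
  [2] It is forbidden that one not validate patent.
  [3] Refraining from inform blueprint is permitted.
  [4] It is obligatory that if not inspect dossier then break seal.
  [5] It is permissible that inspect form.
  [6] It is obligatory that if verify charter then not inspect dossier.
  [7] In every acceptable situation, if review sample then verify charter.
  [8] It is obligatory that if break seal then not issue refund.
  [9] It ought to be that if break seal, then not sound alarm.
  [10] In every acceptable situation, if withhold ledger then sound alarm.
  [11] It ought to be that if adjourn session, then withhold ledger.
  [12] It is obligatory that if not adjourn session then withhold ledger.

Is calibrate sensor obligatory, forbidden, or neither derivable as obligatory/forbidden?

Neither

Premise 1 is O(inspect_form → calibrate_sensor), but O(inspect_form) is not derivable from the premises (the permission P(inspect_form) asserts only ¬O(¬inspect_form), not O(inspect_form)), so it does not yield O(calibrate_sensor).
No premise or chain of K-axiom applications forces O(calibrate_sensor), and none forces O(¬calibrate_sensor). So calibrate_sensor is neither obligatory nor forbidden under these norms.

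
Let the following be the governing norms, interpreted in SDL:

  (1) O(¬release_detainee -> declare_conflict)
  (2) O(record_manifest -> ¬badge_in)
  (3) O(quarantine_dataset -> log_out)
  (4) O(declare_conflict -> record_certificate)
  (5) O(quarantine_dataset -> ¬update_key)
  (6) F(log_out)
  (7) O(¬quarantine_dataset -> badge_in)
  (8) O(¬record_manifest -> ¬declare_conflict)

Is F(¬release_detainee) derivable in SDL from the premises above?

Yes

F(log_out) at premise 6 means O(¬log_out).
The contrapositive of premise 3 (O(quarantine_dataset -> log_out)) is O(¬log_out -> ¬quarantine_dataset), and O(¬log_out) is already established, so O(¬quarantine_dataset).
Applying K to premise 7 (O(¬quarantine_dataset -> badge_in)) and O(¬quarantine_dataset) yields O(badge_in).
Premise 2, O(record_manifest -> ¬badge_in), contraposes to O(badge_in -> ¬record_manifest); with O(badge_in) we get O(¬record_manifest).
With premise 8, O(¬record_manifest -> ¬declare_conflict), the K-axiom yields O(¬declare_conflict).
Premise 1 is O(¬release_detainee -> declare_conflict); contrapositively O(¬declare_conflict -> release_detainee). Since O(¬declare_conflict) holds, K gives O(release_detainee).
Premises 4, 5 do not contribute to this derivation.
So O(release_detainee) holds, i.e. F(¬release_detainee). The claim follows.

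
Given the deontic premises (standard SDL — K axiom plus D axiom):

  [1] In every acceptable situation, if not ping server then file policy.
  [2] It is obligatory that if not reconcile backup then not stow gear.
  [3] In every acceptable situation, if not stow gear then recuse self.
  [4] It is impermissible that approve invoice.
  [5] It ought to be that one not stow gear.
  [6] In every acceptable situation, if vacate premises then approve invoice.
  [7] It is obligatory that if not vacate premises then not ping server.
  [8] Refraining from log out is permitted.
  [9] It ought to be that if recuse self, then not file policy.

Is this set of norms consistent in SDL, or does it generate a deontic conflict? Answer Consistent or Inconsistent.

Premise 5 gives O(¬stow_gear).
With premise 3, O(¬stow_gear → recuse_self), the K-axiom yields O(recuse_self).
From O(recuse_self) and premise 9, O(recuse_self → ¬file_policy), we obtain O(¬file_policy).
Premise 1, O(¬ping_server → file_policy), contraposes to O(¬file_policy → ping_server); with O(¬file_policy) we get O(ping_server).
Premise 7 is O(¬vacate_premises → ¬ping_server); contrapositively O(ping_server → vacate_premises). Since O(ping_server) holds, K gives O(vacate_premises).
With premise 6, O(vacate_premises → approve_invoice), the K-axiom yields O(approve_invoice).
However, F(approve_invoice) at premise 4 amounts to O(¬approve_invoice).
We now have both O(approve_invoice) and O(¬approve_invoice) — approve_invoice is simultaneously obligatory and forbidden, violating the D-axiom.

Inconsistent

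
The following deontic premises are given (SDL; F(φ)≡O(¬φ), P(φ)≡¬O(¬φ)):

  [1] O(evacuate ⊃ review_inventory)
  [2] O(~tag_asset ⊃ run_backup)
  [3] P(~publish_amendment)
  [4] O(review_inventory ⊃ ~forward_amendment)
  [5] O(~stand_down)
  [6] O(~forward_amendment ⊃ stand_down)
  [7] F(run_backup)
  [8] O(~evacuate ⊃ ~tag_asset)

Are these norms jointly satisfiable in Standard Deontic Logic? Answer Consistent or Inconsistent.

Premise 5 gives O(~stand_down).
Premise 6, O(~forward_amendment ⊃ stand_down), contraposes to O(~stand_down ⊃ forward_amendment); with O(~stand_down) we get O(forward_amendment).
Premise 4, O(review_inventory ⊃ ~forward_amendment), contraposes to O(forward_amendment ⊃ ~review_inventory); with O(forward_amendment) we get O(~review_inventory).
Premise 1, O(evacuate ⊃ review_inventory), contraposes to O(~review_inventory ⊃ ~evacuate); with O(~review_inventory) we get O(~evacuate).
Applying K to premise 8 (O(~evacuate ⊃ ~tag_asset)) and O(~evacuate) yields O(~tag_asset).
With premise 2, O(~tag_asset ⊃ run_backup), the K-axiom yields O(run_backup).
However, F(run_backup) at premise 7 amounts to O(~run_backup).
We now have both O(run_backup) and O(~run_backup) — run_backup is simultaneously obligatory and forbidden, violating the D-axiom.

Inconsistent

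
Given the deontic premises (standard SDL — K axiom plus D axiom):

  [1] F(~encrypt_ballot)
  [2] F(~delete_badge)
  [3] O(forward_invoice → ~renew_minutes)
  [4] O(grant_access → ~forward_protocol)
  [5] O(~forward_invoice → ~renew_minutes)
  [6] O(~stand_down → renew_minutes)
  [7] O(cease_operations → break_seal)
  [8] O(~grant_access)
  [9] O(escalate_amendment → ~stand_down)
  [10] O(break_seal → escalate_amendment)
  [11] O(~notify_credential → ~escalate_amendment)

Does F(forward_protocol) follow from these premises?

No

Premise 4 is O(grant_access → ~forward_protocol), but O(grant_access) is not derivable from the premises, so it does not yield O(~forward_protocol).
No other premise forces O(~forward_protocol). An ideal world satisfying every premise can still have forward_protocol true, so F(forward_protocol) is not derivable.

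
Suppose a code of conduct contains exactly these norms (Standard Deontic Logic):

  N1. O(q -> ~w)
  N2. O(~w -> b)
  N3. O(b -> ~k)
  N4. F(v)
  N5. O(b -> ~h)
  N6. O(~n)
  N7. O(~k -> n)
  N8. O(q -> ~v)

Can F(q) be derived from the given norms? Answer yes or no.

Premise 6 gives O(~n).
Premise 7 is O(~k -> n); contrapositively O(~n -> k). Since O(~n) holds, K gives O(k).
Premise 3, O(b -> ~k), contraposes to O(k -> ~b); with O(k) we get O(~b).
Premise 2, O(~w -> b), contraposes to O(~b -> w); with O(~b) we get O(w).
The contrapositive of premise 1 (O(q -> ~w)) is O(w -> ~q), and O(w) is already established, so O(~q).
Premises 4, 5, 8 do not contribute to this derivation.
So O(~q) holds, i.e. F(q). The claim follows.

Yes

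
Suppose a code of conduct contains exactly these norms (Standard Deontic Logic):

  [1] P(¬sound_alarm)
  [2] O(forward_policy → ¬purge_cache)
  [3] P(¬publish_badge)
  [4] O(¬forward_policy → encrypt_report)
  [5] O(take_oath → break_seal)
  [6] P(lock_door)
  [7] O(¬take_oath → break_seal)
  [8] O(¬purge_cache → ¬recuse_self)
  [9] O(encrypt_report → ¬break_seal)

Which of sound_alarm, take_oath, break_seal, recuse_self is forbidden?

By case analysis on take_oath: premise 5 gives O(take_oath → break_seal) and premise 7 gives O(¬take_oath → break_seal), so O(break_seal) either way.
The contrapositive of premise 9 (O(encrypt_report → ¬break_seal)) is O(break_seal → ¬encrypt_report), and O(break_seal) is already established, so O(¬encrypt_report).
Premise 4 is O(¬forward_policy → encrypt_report); contrapositively O(¬encrypt_report → forward_policy). Since O(¬encrypt_report) holds, K gives O(forward_policy).
Premise 2 is O(forward_policy → ¬purge_cache); since O(forward_policy), deontic closure gives O(¬purge_cache).
With premise 8, O(¬purge_cache → ¬recuse_self), the K-axiom yields O(¬recuse_self).
So O(¬recuse_self) holds, i.e. recuse_self is forbidden. None of the other listed options is forbidden under the premises.

recuse_self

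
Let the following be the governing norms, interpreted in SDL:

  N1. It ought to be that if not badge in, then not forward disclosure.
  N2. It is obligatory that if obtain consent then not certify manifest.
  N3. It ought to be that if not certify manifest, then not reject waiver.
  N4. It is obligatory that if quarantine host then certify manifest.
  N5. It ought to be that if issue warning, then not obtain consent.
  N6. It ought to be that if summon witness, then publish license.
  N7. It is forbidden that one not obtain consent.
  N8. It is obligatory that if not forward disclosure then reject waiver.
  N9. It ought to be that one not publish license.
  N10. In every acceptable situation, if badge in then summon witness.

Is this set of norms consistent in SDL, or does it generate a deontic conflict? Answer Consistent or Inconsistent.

Inconsistent

From premise 9 we have O(¬publish_license).
Premise 6 is O(summon_witness → publish_license); contrapositively O(¬publish_license → ¬summon_witness). Since O(¬publish_license) holds, K gives O(¬summon_witness).
Premise 10 is O(badge_in → summon_witness); contrapositively O(¬summon_witness → ¬badge_in). Since O(¬summon_witness) holds, K gives O(¬badge_in).
Premise 1 is O(¬badge_in → ¬forward_disclosure); since O(¬badge_in), deontic closure gives O(¬forward_disclosure).
Applying K to premise 8 (O(¬forward_disclosure → reject_waiver)) and O(¬forward_disclosure) yields O(reject_waiver).
The contrapositive of premise 3 (O(¬certify_manifest → ¬reject_waiver)) is O(reject_waiver → certify_manifest), and O(reject_waiver) is already established, so O(certify_manifest).
The contrapositive of premise 2 (O(obtain_consent → ¬certify_manifest)) is O(certify_manifest → ¬obtain_consent), and O(certify_manifest) is already established, so O(¬obtain_consent).
However, F(¬obtain_consent) at premise 7 amounts to O(obtain_consent).
We now have both O(¬obtain_consent) and O(obtain_consent) — obtain_consent is simultaneously obligatory and forbidden, violating the D-axiom.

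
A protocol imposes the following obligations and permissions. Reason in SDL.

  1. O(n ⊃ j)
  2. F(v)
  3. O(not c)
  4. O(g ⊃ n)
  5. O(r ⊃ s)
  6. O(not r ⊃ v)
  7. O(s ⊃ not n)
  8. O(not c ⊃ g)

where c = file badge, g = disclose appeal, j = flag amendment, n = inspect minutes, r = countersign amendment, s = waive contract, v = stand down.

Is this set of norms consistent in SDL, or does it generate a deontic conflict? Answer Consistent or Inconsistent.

Premise 2 is F(v), i.e. O(not v).
Premise 6 is O(not r ⊃ v); contrapositively O(not v ⊃ r). Since O(not v) holds, K gives O(r).
From O(r) and premise 5, O(r ⊃ s), we obtain O(s).
With premise 7, O(s ⊃ not n), the K-axiom yields O(not n).
Premise 4, O(g ⊃ n), contraposes to O(not n ⊃ not g); with O(not n) we get O(not g).
The contrapositive of premise 8 (O(not c ⊃ g)) is O(not g ⊃ c), and O(not g) is already established, so O(c).
Yet premise 3 states O(not c).
We now have both O(c) and O(not c) — c is simultaneously obligatory and forbidden, violating the D-axiom.

Inconsistent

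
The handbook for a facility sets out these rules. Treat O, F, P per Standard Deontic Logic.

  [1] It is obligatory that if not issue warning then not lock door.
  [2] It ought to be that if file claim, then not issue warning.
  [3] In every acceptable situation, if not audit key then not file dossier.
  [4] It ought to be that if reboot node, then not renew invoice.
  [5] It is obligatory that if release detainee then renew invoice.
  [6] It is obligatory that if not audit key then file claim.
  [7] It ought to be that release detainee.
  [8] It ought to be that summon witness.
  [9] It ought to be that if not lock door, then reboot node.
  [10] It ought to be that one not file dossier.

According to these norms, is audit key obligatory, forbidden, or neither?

Premise 7 gives O(release_detainee).
With premise 5, O(release_detainee → renew_invoice), the K-axiom yields O(renew_invoice).
Premise 4, O(reboot_node → ¬renew_invoice), contraposes to O(renew_invoice → ¬reboot_node); with O(renew_invoice) we get O(¬reboot_node).
Premise 9, O(¬lock_door → reboot_node), contraposes to O(¬reboot_node → lock_door); with O(¬reboot_node) we get O(lock_door).
The contrapositive of premise 1 (O(¬issue_warning → ¬lock_door)) is O(lock_door → issue_warning), and O(lock_door) is already established, so O(issue_warning).
Premise 2 is O(file_claim → ¬issue_warning); contrapositively O(issue_warning → ¬file_claim). Since O(issue_warning) holds, K gives O(¬file_claim).
Premise 6 is O(¬audit_key → file_claim); contrapositively O(¬file_claim → audit_key). Since O(¬file_claim) holds, K gives O(audit_key).
Premises 3, 8, 10 do not contribute to this derivation.
Hence audit_key is obligatory.

Obligatory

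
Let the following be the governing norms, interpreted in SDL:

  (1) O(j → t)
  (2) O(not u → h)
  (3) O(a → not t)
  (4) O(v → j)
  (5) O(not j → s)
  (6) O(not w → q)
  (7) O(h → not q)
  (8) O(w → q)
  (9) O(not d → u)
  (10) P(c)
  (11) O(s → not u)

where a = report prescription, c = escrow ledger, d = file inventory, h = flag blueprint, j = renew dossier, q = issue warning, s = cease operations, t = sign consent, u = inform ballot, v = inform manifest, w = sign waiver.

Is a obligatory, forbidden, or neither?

Premises 6 and 8 cover both cases: O(not w → q) and O(w → q). Since not w ∨ w is a tautology, O(q) follows.
The contrapositive of premise 7 (O(h → not q)) is O(q → not h), and O(q) is already established, so O(not h).
Premise 2, O(not u → h), contraposes to O(not h → u); with O(not h) we get O(u).
Premise 11 is O(s → not u); contrapositively O(u → not s). Since O(u) holds, K gives O(not s).
Premise 5 is O(not j → s); contrapositively O(not s → j). Since O(not s) holds, K gives O(j).
From O(j) and premise 1, O(j → t), we obtain O(t).
The contrapositive of premise 3 (O(a → not t)) is O(t → not a), and O(t) is already established, so O(not a).
Premises 4, 9, 10 do not contribute to this derivation.
Thus O(not a), which is F(a): a is forbidden.

Forbidden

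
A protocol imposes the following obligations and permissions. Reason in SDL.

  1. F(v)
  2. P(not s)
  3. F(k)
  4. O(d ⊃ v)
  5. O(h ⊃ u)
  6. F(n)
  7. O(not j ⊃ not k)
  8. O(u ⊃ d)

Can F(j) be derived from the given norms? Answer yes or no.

Premise 7 is O(not j ⊃ not k); even if O(not k) held, inferring O(not j) would be affirming the consequent — invalid.
No other premise forces O(not j). An ideal world satisfying every premise can still have j true, so F(j) is not derivable.

No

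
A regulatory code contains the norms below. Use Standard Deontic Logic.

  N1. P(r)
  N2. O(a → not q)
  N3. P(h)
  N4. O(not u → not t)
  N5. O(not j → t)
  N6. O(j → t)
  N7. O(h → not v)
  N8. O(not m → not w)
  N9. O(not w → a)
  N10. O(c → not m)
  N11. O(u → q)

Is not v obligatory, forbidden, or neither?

Premise 7 is O(h → not v), but O(h) is not derivable from the premises (the permission P(h) asserts only not O(not h), not O(h)), so it does not yield O(not v).
No premise or chain of K-axiom applications forces O(not v), and none forces O(v). So not v is neither obligatory nor forbidden under these norms.

Neither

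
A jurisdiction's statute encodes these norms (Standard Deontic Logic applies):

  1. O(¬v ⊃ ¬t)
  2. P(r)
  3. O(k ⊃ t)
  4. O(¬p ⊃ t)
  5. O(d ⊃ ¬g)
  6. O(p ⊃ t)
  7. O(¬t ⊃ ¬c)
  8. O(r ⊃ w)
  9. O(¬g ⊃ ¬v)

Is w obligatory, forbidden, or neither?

Premise 8 is O(r ⊃ w), but O(r) is not derivable from the premises (the permission P(r) asserts only ¬O(¬r), not O(r)), so it does not yield O(w).
No premise or chain of K-axiom applications forces O(w), and none forces O(¬w). So w is neither obligatory nor forbidden under these norms.

Neither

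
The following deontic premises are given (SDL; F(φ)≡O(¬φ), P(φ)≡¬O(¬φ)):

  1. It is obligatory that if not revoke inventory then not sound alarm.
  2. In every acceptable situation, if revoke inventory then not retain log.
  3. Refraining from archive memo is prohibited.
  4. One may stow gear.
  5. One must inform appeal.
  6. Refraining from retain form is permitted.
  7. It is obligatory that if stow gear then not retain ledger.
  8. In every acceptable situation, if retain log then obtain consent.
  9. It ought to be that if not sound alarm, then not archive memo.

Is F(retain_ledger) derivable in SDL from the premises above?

No

Premise 7 is O(stow_gear → ¬retain_ledger), but O(stow_gear) is not derivable from the premises (the permission P(stow_gear) asserts only ¬O(¬stow_gear), not O(stow_gear)), so it does not yield O(¬retain_ledger).
No other premise forces O(¬retain_ledger). An ideal world satisfying every premise can still have retain_ledger true, so F(retain_ledger) is not derivable.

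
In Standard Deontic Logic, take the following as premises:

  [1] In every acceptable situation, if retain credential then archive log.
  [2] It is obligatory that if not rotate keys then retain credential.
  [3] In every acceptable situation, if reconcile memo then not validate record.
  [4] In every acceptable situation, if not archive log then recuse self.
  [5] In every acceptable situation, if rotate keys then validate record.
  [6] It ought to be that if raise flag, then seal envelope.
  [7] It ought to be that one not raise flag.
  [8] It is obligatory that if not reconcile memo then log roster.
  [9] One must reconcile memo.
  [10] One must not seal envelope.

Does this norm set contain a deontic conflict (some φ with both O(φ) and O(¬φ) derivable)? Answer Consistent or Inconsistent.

Premise 6 is O(raise_flag → seal_envelope), but O(raise_flag) is not derivable from the premises, so it does not yield O(seal_envelope).
So O(seal_envelope) is not derivable, and the apparent clash with O(¬seal_envelope) does not arise.
A world satisfying every obligation exists (e.g. archive_log=true, log_roster=false, raise_flag=false, reconcile_memo=true, recuse_self=false, retain_credential=true, rotate_keys=false, seal_envelope=false, validate_record=false); no atom is both obligatory and forbidden, so the set is consistent.

Consistent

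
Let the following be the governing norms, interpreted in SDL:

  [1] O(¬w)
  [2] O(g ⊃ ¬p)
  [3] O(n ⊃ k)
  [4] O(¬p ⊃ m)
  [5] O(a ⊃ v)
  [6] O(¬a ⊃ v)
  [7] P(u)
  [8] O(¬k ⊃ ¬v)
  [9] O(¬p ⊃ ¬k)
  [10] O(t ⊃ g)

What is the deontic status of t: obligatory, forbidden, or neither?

By case analysis on a: premise 5 gives O(a ⊃ v) and premise 6 gives O(¬a ⊃ v), so O(v) either way.
Premise 8 is O(¬k ⊃ ¬v); contrapositively O(v ⊃ k). Since O(v) holds, K gives O(k).
Premise 9 is O(¬p ⊃ ¬k); contrapositively O(k ⊃ p). Since O(k) holds, K gives O(p).
Premise 2 is O(g ⊃ ¬p); contrapositively O(p ⊃ ¬g). Since O(p) holds, K gives O(¬g).
The contrapositive of premise 10 (O(t ⊃ g)) is O(¬g ⊃ ¬t), and O(¬g) is already established, so O(¬t).
Premises 1, 3, 4, 7 do not contribute to this derivation.
Thus O(¬t), which is F(t): t is forbidden.

Forbidden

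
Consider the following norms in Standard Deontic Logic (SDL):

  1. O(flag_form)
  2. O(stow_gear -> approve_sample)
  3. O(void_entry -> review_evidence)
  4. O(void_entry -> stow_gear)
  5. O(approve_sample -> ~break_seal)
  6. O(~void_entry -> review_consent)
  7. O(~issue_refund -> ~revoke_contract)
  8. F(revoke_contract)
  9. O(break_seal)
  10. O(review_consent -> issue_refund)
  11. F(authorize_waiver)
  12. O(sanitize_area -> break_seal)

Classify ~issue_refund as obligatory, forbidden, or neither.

From premise 9 we have O(break_seal).
Premise 5, O(approve_sample -> ~break_seal), contraposes to O(break_seal -> ~approve_sample); with O(break_seal) we get O(~approve_sample).
Premise 2, O(stow_gear -> approve_sample), contraposes to O(~approve_sample -> ~stow_gear); with O(~approve_sample) we get O(~stow_gear).
Premise 4, O(void_entry -> stow_gear), contraposes to O(~stow_gear -> ~void_entry); with O(~stow_gear) we get O(~void_entry).
Premise 6 is O(~void_entry -> review_consent); since O(~void_entry), deontic closure gives O(review_consent).
With premise 10, O(review_consent -> issue_refund), the K-axiom yields O(issue_refund).
Premises 1, 3, 7, 8, 11, 12 do not contribute to this derivation.
Thus O(issue_refund), which is F(~issue_refund): ~issue_refund is forbidden.

Forbidden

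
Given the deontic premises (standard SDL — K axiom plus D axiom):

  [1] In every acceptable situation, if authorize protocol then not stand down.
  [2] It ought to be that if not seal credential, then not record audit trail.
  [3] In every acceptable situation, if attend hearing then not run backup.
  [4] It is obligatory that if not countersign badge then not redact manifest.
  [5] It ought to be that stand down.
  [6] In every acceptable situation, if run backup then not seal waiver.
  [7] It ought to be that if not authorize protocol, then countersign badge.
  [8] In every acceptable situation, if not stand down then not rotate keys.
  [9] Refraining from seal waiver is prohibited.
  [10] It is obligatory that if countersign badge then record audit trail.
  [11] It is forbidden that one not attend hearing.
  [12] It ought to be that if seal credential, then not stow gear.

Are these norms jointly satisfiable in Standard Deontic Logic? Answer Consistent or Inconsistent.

Premise 6 is O(run_backup → ¬seal_waiver), but O(run_backup) is not derivable from the premises, so it does not yield O(¬seal_waiver).
So O(¬seal_waiver) is not derivable, and the apparent clash with O(seal_waiver) does not arise.
A world satisfying every obligation exists (e.g. attend_hearing=true, authorize_protocol=false, countersign_badge=true, record_audit_trail=true, redact_manifest=false, rotate_keys=false, run_backup=false, seal_credential=true, seal_waiver=true, stand_down=true, stow_gear=false); no atom is both obligatory and forbidden, so the set is consistent.

Consistent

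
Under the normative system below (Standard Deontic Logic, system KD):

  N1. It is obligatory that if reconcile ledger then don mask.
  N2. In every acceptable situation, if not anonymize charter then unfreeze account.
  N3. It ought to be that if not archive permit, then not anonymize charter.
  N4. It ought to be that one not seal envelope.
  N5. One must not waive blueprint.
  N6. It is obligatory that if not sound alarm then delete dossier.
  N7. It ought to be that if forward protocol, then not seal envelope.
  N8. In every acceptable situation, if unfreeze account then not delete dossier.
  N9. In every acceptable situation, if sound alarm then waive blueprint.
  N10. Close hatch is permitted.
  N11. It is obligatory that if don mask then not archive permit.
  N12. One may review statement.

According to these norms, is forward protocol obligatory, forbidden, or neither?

Premise 7 is O(forward_protocol → ¬seal_envelope); even if O(¬seal_envelope) held, inferring O(forward_protocol) would be affirming the consequent — invalid.
No premise or chain of K-axiom applications forces O(forward_protocol), and none forces O(¬forward_protocol). So forward_protocol is neither obligatory nor forbidden under these norms.

Neither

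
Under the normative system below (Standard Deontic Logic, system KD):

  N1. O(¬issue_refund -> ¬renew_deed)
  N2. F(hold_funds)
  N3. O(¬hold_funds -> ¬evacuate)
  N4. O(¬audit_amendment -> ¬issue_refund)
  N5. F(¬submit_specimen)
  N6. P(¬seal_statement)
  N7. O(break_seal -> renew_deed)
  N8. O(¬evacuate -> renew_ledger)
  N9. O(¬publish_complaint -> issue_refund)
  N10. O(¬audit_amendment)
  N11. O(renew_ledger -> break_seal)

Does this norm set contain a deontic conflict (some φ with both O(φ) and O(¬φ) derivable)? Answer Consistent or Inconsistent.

Premise 2, F(hold_funds), is equivalent to O(¬hold_funds).
From O(¬hold_funds) and premise 3, O(¬hold_funds -> ¬evacuate), we obtain O(¬evacuate).
Premise 8 is O(¬evacuate -> renew_ledger); since O(¬evacuate), deontic closure gives O(renew_ledger).
Premise 11 is O(renew_ledger -> break_seal); since O(renew_ledger), deontic closure gives O(break_seal).
Premise 7 is O(break_seal -> renew_deed); since O(break_seal), deontic closure gives O(renew_deed).
Premise 1 is O(¬issue_refund -> ¬renew_deed); contrapositively O(renew_deed -> issue_refund). Since O(renew_deed) holds, K gives O(issue_refund).
Premise 4 is O(¬audit_amendment -> ¬issue_refund); contrapositively O(issue_refund -> audit_amendment). Since O(issue_refund) holds, K gives O(audit_amendment).
However, premise 10 gives O(¬audit_amendment).
We now have both O(audit_amendment) and O(¬audit_amendment) — audit_amendment is simultaneously obligatory and forbidden, violating the D-axiom.

Inconsistent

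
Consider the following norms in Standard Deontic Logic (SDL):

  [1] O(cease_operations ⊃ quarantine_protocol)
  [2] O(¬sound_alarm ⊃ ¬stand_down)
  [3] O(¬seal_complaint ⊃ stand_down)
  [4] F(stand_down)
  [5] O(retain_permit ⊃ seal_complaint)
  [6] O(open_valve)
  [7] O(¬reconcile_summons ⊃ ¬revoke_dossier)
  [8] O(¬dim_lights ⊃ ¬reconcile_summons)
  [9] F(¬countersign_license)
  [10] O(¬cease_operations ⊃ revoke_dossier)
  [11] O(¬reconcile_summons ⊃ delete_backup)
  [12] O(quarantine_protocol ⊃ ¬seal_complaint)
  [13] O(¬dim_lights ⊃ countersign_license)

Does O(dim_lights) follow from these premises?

Yes

Premise 4 is F(stand_down), i.e. O(¬stand_down).
Premise 3, O(¬seal_complaint ⊃ stand_down), contraposes to O(¬stand_down ⊃ seal_complaint); with O(¬stand_down) we get O(seal_complaint).
The contrapositive of premise 12 (O(quarantine_protocol ⊃ ¬seal_complaint)) is O(seal_complaint ⊃ ¬quarantine_protocol), and O(seal_complaint) is already established, so O(¬quarantine_protocol).
Premise 1, O(cease_operations ⊃ quarantine_protocol), contraposes to O(¬quarantine_protocol ⊃ ¬cease_operations); with O(¬quarantine_protocol) we get O(¬cease_operations).
Applying K to premise 10 (O(¬cease_operations ⊃ revoke_dossier)) and O(¬cease_operations) yields O(revoke_dossier).
Premise 7 is O(¬reconcile_summons ⊃ ¬revoke_dossier); contrapositively O(revoke_dossier ⊃ reconcile_summons). Since O(revoke_dossier) holds, K gives O(reconcile_summons).
The contrapositive of premise 8 (O(¬dim_lights ⊃ ¬reconcile_summons)) is O(reconcile_summons ⊃ dim_lights), and O(reconcile_summons) is already established, so O(dim_lights).
Premises 2, 5, 6, 9, 11, 13 do not contribute to this derivation.
So O(dim_lights) follows.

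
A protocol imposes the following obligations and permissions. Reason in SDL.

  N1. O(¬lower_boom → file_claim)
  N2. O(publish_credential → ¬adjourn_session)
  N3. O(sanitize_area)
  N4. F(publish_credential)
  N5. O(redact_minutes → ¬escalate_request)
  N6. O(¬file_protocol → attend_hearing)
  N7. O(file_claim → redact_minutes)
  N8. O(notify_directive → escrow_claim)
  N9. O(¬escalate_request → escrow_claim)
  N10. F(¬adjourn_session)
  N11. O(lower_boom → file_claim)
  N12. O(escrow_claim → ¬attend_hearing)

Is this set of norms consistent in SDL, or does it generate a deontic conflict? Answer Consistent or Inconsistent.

Premise 2 is O(publish_credential → ¬adjourn_session), but O(publish_credential) is not derivable from the premises, so it does not yield O(¬adjourn_session).
So O(¬adjourn_session) is not derivable, and the apparent clash with O(adjourn_session) does not arise.
A world satisfying every obligation exists (e.g. adjourn_session=true, attend_hearing=false, escalate_request=false, escrow_claim=true, file_claim=true, file_protocol=true, lower_boom=false, notify_directive=false, publish_credential=false, redact_minutes=true, sanitize_area=true); no atom is both obligatory and forbidden, so the set is consistent.

Consistent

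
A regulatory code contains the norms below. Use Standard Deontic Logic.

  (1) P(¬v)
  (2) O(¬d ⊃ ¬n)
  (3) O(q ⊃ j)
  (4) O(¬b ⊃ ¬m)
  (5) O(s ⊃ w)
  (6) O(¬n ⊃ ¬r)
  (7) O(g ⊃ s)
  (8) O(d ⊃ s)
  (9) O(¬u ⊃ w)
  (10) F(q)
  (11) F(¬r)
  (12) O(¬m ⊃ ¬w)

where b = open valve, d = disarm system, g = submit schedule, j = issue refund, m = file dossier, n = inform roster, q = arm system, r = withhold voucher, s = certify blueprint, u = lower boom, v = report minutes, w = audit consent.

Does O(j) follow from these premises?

No

Premise 3 is O(q ⊃ j), but O(q) is not derivable from the premises, so it does not yield O(j).
No other premise forces O(j). An ideal world satisfying every premise can still have j false, so O(j) is not derivable.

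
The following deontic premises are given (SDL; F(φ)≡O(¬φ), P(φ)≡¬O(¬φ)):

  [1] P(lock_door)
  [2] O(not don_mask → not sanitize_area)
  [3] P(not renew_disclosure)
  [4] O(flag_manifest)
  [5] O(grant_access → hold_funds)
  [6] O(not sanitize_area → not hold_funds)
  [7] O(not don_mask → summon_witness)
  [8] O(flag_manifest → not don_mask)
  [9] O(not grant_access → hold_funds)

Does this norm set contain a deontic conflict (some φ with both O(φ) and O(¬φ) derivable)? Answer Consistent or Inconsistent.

By case analysis on grant_access: premise 5 gives O(grant_access → hold_funds) and premise 9 gives O(not grant_access → hold_funds), so O(hold_funds) either way.
Premise 6 is O(not sanitize_area → not hold_funds); contrapositively O(hold_funds → sanitize_area). Since O(hold_funds) holds, K gives O(sanitize_area).
The contrapositive of premise 2 (O(not don_mask → not sanitize_area)) is O(sanitize_area → don_mask), and O(sanitize_area) is already established, so O(don_mask).
Premise 8, O(flag_manifest → not don_mask), contraposes to O(don_mask → not flag_manifest); with O(don_mask) we get O(not flag_manifest).
However, premise 4 gives O(flag_manifest).
We now have both O(not flag_manifest) and O(flag_manifest) — flag_manifest is simultaneously obligatory and forbidden, violating the D-axiom.

Inconsistent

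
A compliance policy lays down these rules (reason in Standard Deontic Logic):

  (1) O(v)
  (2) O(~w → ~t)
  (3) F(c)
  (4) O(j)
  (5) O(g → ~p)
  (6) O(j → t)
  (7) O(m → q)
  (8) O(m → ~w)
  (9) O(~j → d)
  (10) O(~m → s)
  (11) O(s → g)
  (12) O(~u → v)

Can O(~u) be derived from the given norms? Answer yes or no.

Premise 12 is O(~u → v); even if O(v) held, inferring O(~u) would be affirming the consequent — invalid.
No other premise forces O(~u). An ideal world satisfying every premise can still have ~u false, so O(~u) is not derivable.

No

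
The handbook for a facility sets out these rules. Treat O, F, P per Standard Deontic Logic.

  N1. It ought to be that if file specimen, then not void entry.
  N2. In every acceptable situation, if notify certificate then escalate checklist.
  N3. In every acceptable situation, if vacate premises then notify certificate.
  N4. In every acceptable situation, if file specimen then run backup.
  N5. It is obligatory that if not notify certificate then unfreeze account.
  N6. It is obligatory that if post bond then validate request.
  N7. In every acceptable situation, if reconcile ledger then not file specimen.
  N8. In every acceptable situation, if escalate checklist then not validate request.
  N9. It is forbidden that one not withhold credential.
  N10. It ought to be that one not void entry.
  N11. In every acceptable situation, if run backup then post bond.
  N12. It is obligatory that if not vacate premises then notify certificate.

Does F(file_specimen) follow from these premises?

Yes

By case analysis on vacate_premises: premise 3 gives O(vacate_premises → notify_certificate) and premise 12 gives O(¬vacate_premises → notify_certificate), so O(notify_certificate) either way.
Premise 2 is O(notify_certificate → escalate_checklist); since O(notify_certificate), deontic closure gives O(escalate_checklist).
With premise 8, O(escalate_checklist → ¬validate_request), the K-axiom yields O(¬validate_request).
The contrapositive of premise 6 (O(post_bond → validate_request)) is O(¬validate_request → ¬post_bond), and O(¬validate_request) is already established, so O(¬post_bond).
The contrapositive of premise 11 (O(run_backup → post_bond)) is O(¬post_bond → ¬run_backup), and O(¬post_bond) is already established, so O(¬run_backup).
The contrapositive of premise 4 (O(file_specimen → run_backup)) is O(¬run_backup → ¬file_specimen), and O(¬run_backup) is already established, so O(¬file_specimen).
Premises 1, 5, 7, 9, 10 do not contribute to this derivation.
So O(¬file_specimen) holds, i.e. F(file_specimen). The claim follows.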